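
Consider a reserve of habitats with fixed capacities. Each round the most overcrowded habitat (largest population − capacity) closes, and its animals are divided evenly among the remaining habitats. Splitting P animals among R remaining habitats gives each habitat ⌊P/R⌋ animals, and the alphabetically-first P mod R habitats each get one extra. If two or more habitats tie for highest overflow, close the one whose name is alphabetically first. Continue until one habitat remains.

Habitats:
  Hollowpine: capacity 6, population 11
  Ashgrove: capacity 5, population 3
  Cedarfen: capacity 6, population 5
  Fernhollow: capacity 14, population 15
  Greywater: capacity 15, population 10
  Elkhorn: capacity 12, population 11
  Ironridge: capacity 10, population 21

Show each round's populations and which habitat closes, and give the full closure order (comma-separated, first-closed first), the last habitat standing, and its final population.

Round 1: Ashgrove=3 Cedarfen=5 Elkhorn=11 Fernhollow=15 Greywater=10 Hollowpine=11 Ironridge=21 → close Ironridge (overflow 11)
  21÷6 = 3 each, +1 to first 3
Round 2: Ashgrove=7 Cedarfen=9 Elkhorn=15 Fernhollow=18 Greywater=13 Hollowpine=14 → close Hollowpine (overflow 8)
  14÷5 = 2 each, +1 to first 4
Round 3: Ashgrove=10 Cedarfen=12 Elkhorn=18 Fernhollow=21 Greywater=15 → close Fernhollow (overflow 7)
  21÷4 = 5 each, +1 to first 1
Round 4: Ashgrove=16 Cedarfen=17 Elkhorn=23 Greywater=20 → close Ashgrove (overflow 11)
  16÷3 = 5 each, +1 to first 1
Round 5: Cedarfen=23 Elkhorn=28 Greywater=25 → close Cedarfen (overflow 17)
  23÷2 = 11 each, +1 to first 1
Round 6: Elkhorn=40 Greywater=36 → close Elkhorn (overflow 28)
  40÷1 = 40 each, +1 to first 0

Closure order: Ironridge, Hollowpine, Fernhollow, Ashgrove, Cedarfen, Elkhorn
Last habitat: Greywater with 76 animals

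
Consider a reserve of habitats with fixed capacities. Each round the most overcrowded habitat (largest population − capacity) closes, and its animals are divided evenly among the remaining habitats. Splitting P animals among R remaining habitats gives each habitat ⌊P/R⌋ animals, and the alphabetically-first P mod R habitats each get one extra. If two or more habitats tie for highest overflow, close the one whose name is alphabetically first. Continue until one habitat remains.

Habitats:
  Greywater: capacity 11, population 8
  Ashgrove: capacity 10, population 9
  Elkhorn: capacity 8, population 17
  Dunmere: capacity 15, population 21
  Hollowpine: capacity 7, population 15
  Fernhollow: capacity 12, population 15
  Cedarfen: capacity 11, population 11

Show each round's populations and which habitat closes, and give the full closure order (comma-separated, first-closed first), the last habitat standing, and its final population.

Round 1: Ashgrove=9 Cedarfen=11 Dunmere=21 Elkhorn=17 Fernhollow=15 Greywater=8 Hollowpine=15 → close Elkhorn (overflow 9)
  17÷6 = 2 each, +1 to first 5
Round 2: Ashgrove=12 Cedarfen=14 Dunmere=24 Fernhollow=18 Greywater=11 Hollowpine=17 → close Hollowpine (overflow 10)
  17÷5 = 3 each, +1 to first 2
Round 3: Ashgrove=16 Cedarfen=18 Dunmere=27 Fernhollow=21 Greywater=14 → close Dunmere (overflow 12)
  27÷4 = 6 each, +1 to first 3
Round 4: Ashgrove=23 Cedarfen=25 Fernhollow=28 Greywater=20 → close Fernhollow (overflow 16)
  28÷3 = 9 each, +1 to first 1
Round 5: Ashgrove=33 Cedarfen=34 Greywater=29 → close Ashgrove (overflow 23)
  33÷2 = 16 each, +1 to first 1
Round 6: Cedarfen=51 Greywater=45 → close Cedarfen (overflow 40)
  51÷1 = 51 each, +1 to first 0

Closure order: Elkhorn, Hollowpine, Dunmere, Fernhollow, Ashgrove, Cedarfen
Last habitat: Greywater with 96 animals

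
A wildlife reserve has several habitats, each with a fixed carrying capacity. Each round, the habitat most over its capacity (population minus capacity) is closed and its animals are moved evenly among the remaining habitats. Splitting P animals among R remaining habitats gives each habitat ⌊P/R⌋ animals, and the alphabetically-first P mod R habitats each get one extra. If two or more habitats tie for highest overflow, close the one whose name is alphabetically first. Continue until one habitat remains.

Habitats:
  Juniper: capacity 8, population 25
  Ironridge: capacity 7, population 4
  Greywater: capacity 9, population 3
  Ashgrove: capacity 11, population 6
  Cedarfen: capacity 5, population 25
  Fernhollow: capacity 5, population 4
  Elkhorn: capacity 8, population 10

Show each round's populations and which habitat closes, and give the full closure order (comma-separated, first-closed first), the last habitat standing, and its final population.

Closure order: Cedarfen, Juniper, Elkhorn, Fernhollow, Ashgrove, Ironridge
Last habitat: Greywater with 77 animals

Round 1: Ashgrove=6 Cedarfen=25 Elkhorn=10 Fernhollow=4 Greywater=3 Ironridge=4 Juniper=25 → close Cedarfen (overflow 20)
  25÷6 = 4 each, +1 to first 1
Round 2: Ashgrove=11 Elkhorn=14 Fernhollow=8 Greywater=7 Ironridge=8 Juniper=29 → close Juniper (overflow 21)
  29÷5 = 5 each, +1 to first 4
Round 3: Ashgrove=17 Elkhorn=20 Fernhollow=14 Greywater=13 Ironridge=13 → close Elkhorn (overflow 12)
  20÷4 = 5 each, +1 to first 0
Round 4: Ashgrove=22 Fernhollow=19 Greywater=18 Ironridge=18 → close Fernhollow (overflow 14)
  19÷3 = 6 each, +1 to first 1
Round 5: Ashgrove=29 Greywater=24 Ironridge=24 → close Ashgrove (overflow 18)
  29÷2 = 14 each, +1 to first 1
Round 6: Greywater=39 Ironridge=38 → close Ironridge (overflow 31)
  38÷1 = 38 each, +1 to first 0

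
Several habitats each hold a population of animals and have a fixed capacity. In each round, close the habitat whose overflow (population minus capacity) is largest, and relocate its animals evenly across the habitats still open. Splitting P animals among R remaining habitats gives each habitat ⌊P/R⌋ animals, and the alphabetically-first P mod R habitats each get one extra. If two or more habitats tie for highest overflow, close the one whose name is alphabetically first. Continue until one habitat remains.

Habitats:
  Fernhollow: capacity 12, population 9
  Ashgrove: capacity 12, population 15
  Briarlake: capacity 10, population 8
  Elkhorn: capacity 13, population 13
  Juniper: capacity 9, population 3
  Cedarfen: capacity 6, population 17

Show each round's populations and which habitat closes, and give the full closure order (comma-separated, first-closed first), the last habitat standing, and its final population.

Round 1: Ashgrove=15 Briarlake=8 Cedarfen=17 Elkhorn=13 Fernhollow=9 Juniper=3 → close Cedarfen (overflow 11)
  17÷5 = 3 each, +1 to first 2
Round 2: Ashgrove=19 Briarlake=12 Elkhorn=16 Fernhollow=12 Juniper=6 → close Ashgrove (overflow 7)
  19÷4 = 4 each, +1 to first 3
Round 3: Briarlake=17 Elkhorn=21 Fernhollow=17 Juniper=10 → close Elkhorn (overflow 8)
  21÷3 = 7 each, +1 to first 0
Round 4: Briarlake=24 Fernhollow=24 Juniper=17 → close Briarlake (overflow 14)
  24÷2 = 12 each, +1 to first 0
Round 5: Fernhollow=36 Juniper=29 → close Fernhollow (overflow 24)
  36÷1 = 36 each, +1 to first 0

Closure order: Cedarfen, Ashgrove, Elkhorn, Briarlake, Fernhollow
Last habitat: Juniper with 65 animals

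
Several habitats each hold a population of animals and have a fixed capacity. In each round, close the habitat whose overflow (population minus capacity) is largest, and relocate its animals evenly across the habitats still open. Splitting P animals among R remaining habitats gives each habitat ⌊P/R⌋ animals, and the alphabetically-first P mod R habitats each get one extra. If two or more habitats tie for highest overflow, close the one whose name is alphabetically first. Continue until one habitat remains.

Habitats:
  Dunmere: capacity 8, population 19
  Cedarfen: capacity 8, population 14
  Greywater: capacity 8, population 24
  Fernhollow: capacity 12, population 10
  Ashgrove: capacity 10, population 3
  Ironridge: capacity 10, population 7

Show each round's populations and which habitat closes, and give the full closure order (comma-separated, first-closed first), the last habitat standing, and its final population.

Closure order: Greywater, Dunmere, Cedarfen, Fernhollow, Ironridge
Last habitat: Ashgrove with 77 animals

Round 1: Ashgrove=3 Cedarfen=14 Dunmere=19 Fernhollow=10 Greywater=24 Ironridge=7 → close Greywater (overflow 16)
  24÷5 = 4 each, +1 to first 4
Round 2: Ashgrove=8 Cedarfen=19 Dunmere=24 Fernhollow=15 Ironridge=11 → close Dunmere (overflow 16)
  24÷4 = 6 each, +1 to first 0
Round 3: Ashgrove=14 Cedarfen=25 Fernhollow=21 Ironridge=17 → close Cedarfen (overflow 17)
  25÷3 = 8 each, +1 to first 1
Round 4: Ashgrove=23 Fernhollow=29 Ironridge=25 → close Fernhollow (overflow 17)
  29÷2 = 14 each, +1 to first 1
Round 5: Ashgrove=38 Ironridge=39 → close Ironridge (overflow 29)
  39÷1 = 39 each, +1 to first 0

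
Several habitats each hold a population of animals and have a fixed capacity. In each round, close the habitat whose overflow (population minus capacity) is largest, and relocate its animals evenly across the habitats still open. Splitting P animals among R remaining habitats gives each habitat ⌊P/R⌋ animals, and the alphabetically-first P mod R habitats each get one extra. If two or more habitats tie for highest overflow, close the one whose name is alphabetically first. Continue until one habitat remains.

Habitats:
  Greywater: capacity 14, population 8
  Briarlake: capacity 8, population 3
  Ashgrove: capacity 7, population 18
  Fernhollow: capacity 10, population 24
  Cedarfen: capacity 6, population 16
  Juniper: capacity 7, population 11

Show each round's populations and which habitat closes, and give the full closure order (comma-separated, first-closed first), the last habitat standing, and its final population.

Round 1: Ashgrove=18 Briarlake=3 Cedarfen=16 Fernhollow=24 Greywater=8 Juniper=11 → close Fernhollow (overflow 14)
  24÷5 = 4 each, +1 to first 4
Round 2: Ashgrove=23 Briarlake=8 Cedarfen=21 Greywater=13 Juniper=15 → close Ashgrove (overflow 16)
  23÷4 = 5 each, +1 to first 3
Round 3: Briarlake=14 Cedarfen=27 Greywater=19 Juniper=20 → close Cedarfen (overflow 21)
  27÷3 = 9 each, +1 to first 0
Round 4: Briarlake=23 Greywater=28 Juniper=29 → close Juniper (overflow 22)
  29÷2 = 14 each, +1 to first 1
Round 5: Briarlake=38 Greywater=42 → close Briarlake (overflow 30)
  38÷1 = 38 each, +1 to first 0

Closure order: Fernhollow, Ashgrove, Cedarfen, Juniper, Briarlake
Last habitat: Greywater with 80 animals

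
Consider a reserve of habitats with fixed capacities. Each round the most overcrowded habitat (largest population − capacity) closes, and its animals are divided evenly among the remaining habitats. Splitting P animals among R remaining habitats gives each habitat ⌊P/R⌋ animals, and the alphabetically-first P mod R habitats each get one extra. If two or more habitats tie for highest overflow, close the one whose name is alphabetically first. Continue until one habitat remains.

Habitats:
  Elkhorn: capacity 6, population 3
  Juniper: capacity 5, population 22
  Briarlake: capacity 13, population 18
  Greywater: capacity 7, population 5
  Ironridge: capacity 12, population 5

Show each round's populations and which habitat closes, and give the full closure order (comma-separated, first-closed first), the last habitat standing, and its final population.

Closure order: Juniper, Briarlake, Elkhorn, Greywater
Last habitat: Ironridge with 53 animals

Round 1: Briarlake=18 Elkhorn=3 Greywater=5 Ironridge=5 Juniper=22 → close Juniper (overflow 17)
  22÷4 = 5 each, +1 to first 2
Round 2: Briarlake=24 Elkhorn=9 Greywater=10 Ironridge=10 → close Briarlake (overflow 11)
  24÷3 = 8 each, +1 to first 0
Round 3: Elkhorn=17 Greywater=18 Ironridge=18 → close Elkhorn (overflow 11)
  17÷2 = 8 each, +1 to first 1
Round 4: Greywater=27 Ironridge=26 → close Greywater (overflow 20)
  27÷1 = 27 each, +1 to first 0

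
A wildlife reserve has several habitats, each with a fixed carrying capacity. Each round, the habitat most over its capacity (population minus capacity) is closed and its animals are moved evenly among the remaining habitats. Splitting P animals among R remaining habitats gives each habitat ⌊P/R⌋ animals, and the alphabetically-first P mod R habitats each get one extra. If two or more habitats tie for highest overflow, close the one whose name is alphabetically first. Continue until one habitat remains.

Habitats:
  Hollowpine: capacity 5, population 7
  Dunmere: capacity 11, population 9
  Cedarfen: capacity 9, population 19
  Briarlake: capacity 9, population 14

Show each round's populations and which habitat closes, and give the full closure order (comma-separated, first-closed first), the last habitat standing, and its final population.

Round 1: Briarlake=14 Cedarfen=19 Dunmere=9 Hollowpine=7 → close Cedarfen (overflow 10)
  19÷3 = 6 each, +1 to first 1
Round 2: Briarlake=21 Dunmere=15 Hollowpine=13 → close Briarlake (overflow 12)
  21÷2 = 10 each, +1 to first 1
Round 3: Dunmere=26 Hollowpine=23 → close Hollowpine (overflow 18)
  23÷1 = 23 each, +1 to first 0

Closure order: Cedarfen, Briarlake, Hollowpine
Last habitat: Dunmere with 49 animals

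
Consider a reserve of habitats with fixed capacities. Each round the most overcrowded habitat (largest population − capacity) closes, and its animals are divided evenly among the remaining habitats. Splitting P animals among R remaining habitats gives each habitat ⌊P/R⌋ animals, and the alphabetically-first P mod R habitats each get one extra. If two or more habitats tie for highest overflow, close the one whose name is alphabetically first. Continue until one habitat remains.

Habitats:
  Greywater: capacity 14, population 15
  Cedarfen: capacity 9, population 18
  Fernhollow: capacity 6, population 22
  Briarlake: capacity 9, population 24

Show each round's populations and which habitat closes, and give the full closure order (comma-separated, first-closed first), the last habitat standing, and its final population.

Closure order: Fernhollow, Briarlake, Cedarfen
Last habitat: Greywater with 79 animals

Round 1: Briarlake=24 Cedarfen=18 Fernhollow=22 Greywater=15 → close Fernhollow (overflow 16)
  22÷3 = 7 each, +1 to first 1
Round 2: Briarlake=32 Cedarfen=25 Greywater=22 → close Briarlake (overflow 23)
  32÷2 = 16 each, +1 to first 0
Round 3: Cedarfen=41 Greywater=38 → close Cedarfen (overflow 32)
  41÷1 = 41 each, +1 to first 0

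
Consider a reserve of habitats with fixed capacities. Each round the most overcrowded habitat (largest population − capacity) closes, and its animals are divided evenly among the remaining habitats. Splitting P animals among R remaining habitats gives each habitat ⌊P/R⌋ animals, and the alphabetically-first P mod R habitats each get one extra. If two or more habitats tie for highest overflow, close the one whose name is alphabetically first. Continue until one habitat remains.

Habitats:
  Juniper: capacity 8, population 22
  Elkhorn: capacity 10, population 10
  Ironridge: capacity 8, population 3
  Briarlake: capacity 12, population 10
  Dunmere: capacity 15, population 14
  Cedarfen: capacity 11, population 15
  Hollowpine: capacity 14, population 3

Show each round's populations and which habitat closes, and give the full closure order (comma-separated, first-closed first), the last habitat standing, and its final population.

Closure order: Juniper, Cedarfen, Elkhorn, Dunmere, Briarlake, Ironridge
Last habitat: Hollowpine with 77 animals

Round 1: Briarlake=10 Cedarfen=15 Dunmere=14 Elkhorn=10 Hollowpine=3 Ironridge=3 Juniper=22 → close Juniper (overflow 14)
  22÷6 = 3 each, +1 to first 4
Round 2: Briarlake=14 Cedarfen=19 Dunmere=18 Elkhorn=14 Hollowpine=6 Ironridge=6 → close Cedarfen (overflow 8)
  19÷5 = 3 each, +1 to first 4
Round 3: Briarlake=18 Dunmere=22 Elkhorn=18 Hollowpine=10 Ironridge=9 → close Elkhorn (overflow 8)
  18÷4 = 4 each, +1 to first 2
Round 4: Briarlake=23 Dunmere=27 Hollowpine=14 Ironridge=13 → close Dunmere (overflow 12)
  27÷3 = 9 each, +1 to first 0
Round 5: Briarlake=32 Hollowpine=23 Ironridge=22 → close Briarlake (overflow 20)
  32÷2 = 16 each, +1 to first 0
Round 6: Hollowpine=39 Ironridge=38 → close Ironridge (overflow 30)
  38÷1 = 38 each, +1 to first 0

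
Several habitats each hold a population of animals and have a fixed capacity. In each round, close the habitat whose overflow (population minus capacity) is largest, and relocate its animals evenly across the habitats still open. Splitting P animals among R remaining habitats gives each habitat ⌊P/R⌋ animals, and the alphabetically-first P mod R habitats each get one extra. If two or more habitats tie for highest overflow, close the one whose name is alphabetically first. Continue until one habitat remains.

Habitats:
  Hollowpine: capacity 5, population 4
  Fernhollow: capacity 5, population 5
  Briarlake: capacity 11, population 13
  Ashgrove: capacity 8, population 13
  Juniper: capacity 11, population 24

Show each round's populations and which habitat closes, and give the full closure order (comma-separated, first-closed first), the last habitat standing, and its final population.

Closure order: Juniper, Ashgrove, Briarlake, Fernhollow
Last habitat: Hollowpine with 59 animals

Round 1: Ashgrove=13 Briarlake=13 Fernhollow=5 Hollowpine=4 Juniper=24 → close Juniper (overflow 13)
  24÷4 = 6 each, +1 to first 0
Round 2: Ashgrove=19 Briarlake=19 Fernhollow=11 Hollowpine=10 → close Ashgrove (overflow 11)
  19÷3 = 6 each, +1 to first 1
Round 3: Briarlake=26 Fernhollow=17 Hollowpine=16 → close Briarlake (overflow 15)
  26÷2 = 13 each, +1 to first 0
Round 4: Fernhollow=30 Hollowpine=29 → close Fernhollow (overflow 25)
  30÷1 = 30 each, +1 to first 0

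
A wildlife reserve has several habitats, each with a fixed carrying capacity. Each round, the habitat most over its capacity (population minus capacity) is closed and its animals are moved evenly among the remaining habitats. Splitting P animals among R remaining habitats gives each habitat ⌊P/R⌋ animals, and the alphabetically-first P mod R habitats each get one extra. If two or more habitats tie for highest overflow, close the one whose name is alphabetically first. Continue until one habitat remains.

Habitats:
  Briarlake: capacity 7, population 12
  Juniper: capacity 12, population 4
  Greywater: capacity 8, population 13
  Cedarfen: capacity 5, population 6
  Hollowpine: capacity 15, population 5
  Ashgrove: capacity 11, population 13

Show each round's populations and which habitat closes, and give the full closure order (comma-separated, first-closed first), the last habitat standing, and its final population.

Closure order: Briarlake, Greywater, Ashgrove, Cedarfen, Hollowpine
Last habitat: Juniper with 53 animals

Round 1: Ashgrove=13 Briarlake=12 Cedarfen=6 Greywater=13 Hollowpine=5 Juniper=4 → close Briarlake (overflow 5)
  12÷5 = 2 each, +1 to first 2
Round 2: Ashgrove=16 Cedarfen=9 Greywater=15 Hollowpine=7 Juniper=6 → close Greywater (overflow 7)
  15÷4 = 3 each, +1 to first 3
Round 3: Ashgrove=20 Cedarfen=13 Hollowpine=11 Juniper=9 → close Ashgrove (overflow 9)
  20÷3 = 6 each, +1 to first 2
Round 4: Cedarfen=20 Hollowpine=18 Juniper=15 → close Cedarfen (overflow 15)
  20÷2 = 10 each, +1 to first 0
Round 5: Hollowpine=28 Juniper=25 → close Hollowpine (overflow 13)
  28÷1 = 28 each, +1 to first 0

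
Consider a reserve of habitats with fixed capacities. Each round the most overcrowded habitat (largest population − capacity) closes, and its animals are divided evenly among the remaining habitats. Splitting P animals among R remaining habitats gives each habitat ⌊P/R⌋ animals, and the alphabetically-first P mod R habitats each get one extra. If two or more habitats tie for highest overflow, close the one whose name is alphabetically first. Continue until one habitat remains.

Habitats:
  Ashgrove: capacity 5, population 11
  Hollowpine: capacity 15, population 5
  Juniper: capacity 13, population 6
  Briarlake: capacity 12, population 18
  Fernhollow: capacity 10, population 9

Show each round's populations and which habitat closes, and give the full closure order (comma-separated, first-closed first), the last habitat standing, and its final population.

Round 1: Ashgrove=11 Briarlake=18 Fernhollow=9 Hollowpine=5 Juniper=6 → close Ashgrove (overflow 6)
  11÷4 = 2 each, +1 to first 3
Round 2: Briarlake=21 Fernhollow=12 Hollowpine=8 Juniper=8 → close Briarlake (overflow 9)
  21÷3 = 7 each, +1 to first 0
Round 3: Fernhollow=19 Hollowpine=15 Juniper=15 → close Fernhollow (overflow 9)
  19÷2 = 9 each, +1 to first 1
Round 4: Hollowpine=25 Juniper=24 → close Juniper (overflow 11)
  24÷1 = 24 each, +1 to first 0

Closure order: Ashgrove, Briarlake, Fernhollow, Juniper
Last habitat: Hollowpine with 49 animals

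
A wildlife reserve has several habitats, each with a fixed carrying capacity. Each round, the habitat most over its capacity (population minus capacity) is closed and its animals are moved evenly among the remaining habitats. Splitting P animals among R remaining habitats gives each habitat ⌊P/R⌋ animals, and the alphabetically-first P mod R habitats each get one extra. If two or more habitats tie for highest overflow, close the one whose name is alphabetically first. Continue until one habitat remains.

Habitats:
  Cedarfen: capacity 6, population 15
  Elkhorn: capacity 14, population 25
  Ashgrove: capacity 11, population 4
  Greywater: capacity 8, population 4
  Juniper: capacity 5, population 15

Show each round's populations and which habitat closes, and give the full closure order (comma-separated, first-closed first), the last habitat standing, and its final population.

Closure order: Elkhorn, Juniper, Cedarfen, Greywater
Last habitat: Ashgrove with 63 animals

Round 1: Ashgrove=4 Cedarfen=15 Elkhorn=25 Greywater=4 Juniper=15 → close Elkhorn (overflow 11)
  25÷4 = 6 each, +1 to first 1
Round 2: Ashgrove=11 Cedarfen=21 Greywater=10 Juniper=21 → close Juniper (overflow 16)
  21÷3 = 7 each, +1 to first 0
Round 3: Ashgrove=18 Cedarfen=28 Greywater=17 → close Cedarfen (overflow 22)
  28÷2 = 14 each, +1 to first 0
Round 4: Ashgrove=32 Greywater=31 → close Greywater (overflow 23)
  31÷1 = 31 each, +1 to first 0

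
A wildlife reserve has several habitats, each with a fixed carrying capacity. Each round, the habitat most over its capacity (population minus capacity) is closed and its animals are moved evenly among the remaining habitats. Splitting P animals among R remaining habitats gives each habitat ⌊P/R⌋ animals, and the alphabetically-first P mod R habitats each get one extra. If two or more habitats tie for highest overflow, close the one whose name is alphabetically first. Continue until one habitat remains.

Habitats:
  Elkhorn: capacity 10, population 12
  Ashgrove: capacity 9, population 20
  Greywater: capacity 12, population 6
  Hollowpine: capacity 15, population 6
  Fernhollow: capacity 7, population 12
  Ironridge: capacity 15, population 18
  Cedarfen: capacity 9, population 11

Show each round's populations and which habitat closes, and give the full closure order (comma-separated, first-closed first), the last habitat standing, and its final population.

Closure order: Ashgrove, Fernhollow, Cedarfen, Elkhorn, Ironridge, Greywater
Last habitat: Hollowpine with 85 animals

Round 1: Ashgrove=20 Cedarfen=11 Elkhorn=12 Fernhollow=12 Greywater=6 Hollowpine=6 Ironridge=18 → close Ashgrove (overflow 11)
  20÷6 = 3 each, +1 to first 2
Round 2: Cedarfen=15 Elkhorn=16 Fernhollow=15 Greywater=9 Hollowpine=9 Ironridge=21 → close Fernhollow (overflow 8)
  15÷5 = 3 each, +1 to first 0
Round 3: Cedarfen=18 Elkhorn=19 Greywater=12 Hollowpine=12 Ironridge=24 → close Cedarfen (overflow 9)
  18÷4 = 4 each, +1 to first 2
Round 4: Elkhorn=24 Greywater=17 Hollowpine=16 Ironridge=28 → close Elkhorn (overflow 14)
  24÷3 = 8 each, +1 to first 0
Round 5: Greywater=25 Hollowpine=24 Ironridge=36 → close Ironridge (overflow 21)
  36÷2 = 18 each, +1 to first 0
Round 6: Greywater=43 Hollowpine=42 → close Greywater (overflow 31)
  43÷1 = 43 each, +1 to first 0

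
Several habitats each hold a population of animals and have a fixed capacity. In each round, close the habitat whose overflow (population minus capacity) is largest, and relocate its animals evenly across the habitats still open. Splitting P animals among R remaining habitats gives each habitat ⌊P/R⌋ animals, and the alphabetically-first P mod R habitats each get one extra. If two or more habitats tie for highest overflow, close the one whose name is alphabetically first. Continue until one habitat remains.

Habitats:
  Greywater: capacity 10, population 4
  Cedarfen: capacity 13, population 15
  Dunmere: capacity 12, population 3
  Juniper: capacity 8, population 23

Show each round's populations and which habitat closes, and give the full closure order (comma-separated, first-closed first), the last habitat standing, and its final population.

Closure order: Juniper, Cedarfen, Greywater
Last habitat: Dunmere with 45 animals

Round 1: Cedarfen=15 Dunmere=3 Greywater=4 Juniper=23 → close Juniper (overflow 15)
  23÷3 = 7 each, +1 to first 2
Round 2: Cedarfen=23 Dunmere=11 Greywater=11 → close Cedarfen (overflow 10)
  23÷2 = 11 each, +1 to first 1
Round 3: Dunmere=23 Greywater=22 → close Greywater (overflow 12)
  22÷1 = 22 each, +1 to first 0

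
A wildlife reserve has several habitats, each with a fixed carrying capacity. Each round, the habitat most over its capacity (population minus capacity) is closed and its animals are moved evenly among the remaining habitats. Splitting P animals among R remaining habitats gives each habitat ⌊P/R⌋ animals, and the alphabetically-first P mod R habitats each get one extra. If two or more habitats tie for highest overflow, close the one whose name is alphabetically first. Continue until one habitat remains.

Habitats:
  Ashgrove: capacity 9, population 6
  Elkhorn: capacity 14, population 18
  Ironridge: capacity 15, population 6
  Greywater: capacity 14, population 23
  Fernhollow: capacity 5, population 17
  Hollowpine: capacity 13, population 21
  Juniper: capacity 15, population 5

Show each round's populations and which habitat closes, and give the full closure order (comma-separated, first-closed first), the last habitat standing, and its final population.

Round 1: Ashgrove=6 Elkhorn=18 Fernhollow=17 Greywater=23 Hollowpine=21 Ironridge=6 Juniper=5 → close Fernhollow (overflow 12)
  17÷6 = 2 each, +1 to first 5
Round 2: Ashgrove=9 Elkhorn=21 Greywater=26 Hollowpine=24 Ironridge=9 Juniper=7 → close Greywater (overflow 12)
  26÷5 = 5 each, +1 to first 1
Round 3: Ashgrove=15 Elkhorn=26 Hollowpine=29 Ironridge=14 Juniper=12 → close Hollowpine (overflow 16)
  29÷4 = 7 each, +1 to first 1
Round 4: Ashgrove=23 Elkhorn=33 Ironridge=21 Juniper=19 → close Elkhorn (overflow 19)
  33÷3 = 11 each, +1 to first 0
Round 5: Ashgrove=34 Ironridge=32 Juniper=30 → close Ashgrove (overflow 25)
  34÷2 = 17 each, +1 to first 0
Round 6: Ironridge=49 Juniper=47 → close Ironridge (overflow 34)
  49÷1 = 49 each, +1 to first 0

Closure order: Fernhollow, Greywater, Hollowpine, Elkhorn, Ashgrove, Ironridge
Last habitat: Juniper with 96 animals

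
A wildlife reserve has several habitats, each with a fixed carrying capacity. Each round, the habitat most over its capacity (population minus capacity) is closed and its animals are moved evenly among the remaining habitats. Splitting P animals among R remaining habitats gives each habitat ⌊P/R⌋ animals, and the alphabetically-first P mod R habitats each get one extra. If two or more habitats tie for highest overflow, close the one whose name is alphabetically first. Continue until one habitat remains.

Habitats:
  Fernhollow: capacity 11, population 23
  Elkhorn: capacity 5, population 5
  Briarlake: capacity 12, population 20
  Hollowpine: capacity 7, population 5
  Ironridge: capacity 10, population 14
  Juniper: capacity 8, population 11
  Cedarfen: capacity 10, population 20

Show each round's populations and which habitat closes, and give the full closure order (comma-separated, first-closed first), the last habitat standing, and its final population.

Round 1: Briarlake=20 Cedarfen=20 Elkhorn=5 Fernhollow=23 Hollowpine=5 Ironridge=14 Juniper=11 → close Fernhollow (overflow 12)
  23÷6 = 3 each, +1 to first 5
Round 2: Briarlake=24 Cedarfen=24 Elkhorn=9 Hollowpine=9 Ironridge=18 Juniper=14 → close Cedarfen (overflow 14)
  24÷5 = 4 each, +1 to first 4
Round 3: Briarlake=29 Elkhorn=14 Hollowpine=14 Ironridge=23 Juniper=18 → close Briarlake (overflow 17)
  29÷4 = 7 each, +1 to first 1
Round 4: Elkhorn=22 Hollowpine=21 Ironridge=30 Juniper=25 → close Ironridge (overflow 20)
  30÷3 = 10 each, +1 to first 0
Round 5: Elkhorn=32 Hollowpine=31 Juniper=35 → close Elkhorn (overflow 27)
  32÷2 = 16 each, +1 to first 0
Round 6: Hollowpine=47 Juniper=51 → close Juniper (overflow 43)
  51÷1 = 51 each, +1 to first 0

Closure order: Fernhollow, Cedarfen, Briarlake, Ironridge, Elkhorn, Juniper
Last habitat: Hollowpine with 98 animals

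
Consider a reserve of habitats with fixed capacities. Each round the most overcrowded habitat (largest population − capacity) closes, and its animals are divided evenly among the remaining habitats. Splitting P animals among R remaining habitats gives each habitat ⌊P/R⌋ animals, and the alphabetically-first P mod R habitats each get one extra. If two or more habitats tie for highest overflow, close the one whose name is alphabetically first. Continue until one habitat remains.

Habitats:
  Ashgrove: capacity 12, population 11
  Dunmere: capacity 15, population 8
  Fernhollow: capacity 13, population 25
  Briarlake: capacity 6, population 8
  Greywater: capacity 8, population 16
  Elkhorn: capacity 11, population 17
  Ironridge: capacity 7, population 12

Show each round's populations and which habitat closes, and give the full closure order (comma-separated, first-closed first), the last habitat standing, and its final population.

Round 1: Ashgrove=11 Briarlake=8 Dunmere=8 Elkhorn=17 Fernhollow=25 Greywater=16 Ironridge=12 → close Fernhollow (overflow 12)
  25÷6 = 4 each, +1 to first 1
Round 2: Ashgrove=16 Briarlake=12 Dunmere=12 Elkhorn=21 Greywater=20 Ironridge=16 → close Greywater (overflow 12)
  20÷5 = 4 each, +1 to first 0
Round 3: Ashgrove=20 Briarlake=16 Dunmere=16 Elkhorn=25 Ironridge=20 → close Elkhorn (overflow 14)
  25÷4 = 6 each, +1 to first 1
Round 4: Ashgrove=27 Briarlake=22 Dunmere=22 Ironridge=26 → close Ironridge (overflow 19)
  26÷3 = 8 each, +1 to first 2
Round 5: Ashgrove=36 Briarlake=31 Dunmere=30 → close Briarlake (overflow 25)
  31÷2 = 15 each, +1 to first 1
Round 6: Ashgrove=52 Dunmere=45 → close Ashgrove (overflow 40)
  52÷1 = 52 each, +1 to first 0

Closure order: Fernhollow, Greywater, Elkhorn, Ironridge, Briarlake, Ashgrove
Last habitat: Dunmere with 97 animals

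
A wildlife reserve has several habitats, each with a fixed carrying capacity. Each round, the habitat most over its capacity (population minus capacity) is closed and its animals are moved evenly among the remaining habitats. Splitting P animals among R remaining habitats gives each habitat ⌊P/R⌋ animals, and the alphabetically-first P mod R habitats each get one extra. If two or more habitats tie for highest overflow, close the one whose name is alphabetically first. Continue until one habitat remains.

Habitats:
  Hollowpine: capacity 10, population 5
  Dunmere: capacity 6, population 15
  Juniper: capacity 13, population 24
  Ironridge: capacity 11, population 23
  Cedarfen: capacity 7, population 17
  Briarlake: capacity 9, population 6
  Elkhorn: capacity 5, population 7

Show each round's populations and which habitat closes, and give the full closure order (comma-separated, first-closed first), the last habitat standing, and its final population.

Closure order: Ironridge, Cedarfen, Juniper, Dunmere, Elkhorn, Briarlake
Last habitat: Hollowpine with 97 animals

Round 1: Briarlake=6 Cedarfen=17 Dunmere=15 Elkhorn=7 Hollowpine=5 Ironridge=23 Juniper=24 → close Ironridge (overflow 12)
  23÷6 = 3 each, +1 to first 5
Round 2: Briarlake=10 Cedarfen=21 Dunmere=19 Elkhorn=11 Hollowpine=9 Juniper=27 → close Cedarfen (overflow 14)
  21÷5 = 4 each, +1 to first 1
Round 3: Briarlake=15 Dunmere=23 Elkhorn=15 Hollowpine=13 Juniper=31 → close Juniper (overflow 18)
  31÷4 = 7 each, +1 to first 3
Round 4: Briarlake=23 Dunmere=31 Elkhorn=23 Hollowpine=20 → close Dunmere (overflow 25)
  31÷3 = 10 each, +1 to first 1
Round 5: Briarlake=34 Elkhorn=33 Hollowpine=30 → close Elkhorn (overflow 28)
  33÷2 = 16 each, +1 to first 1
Round 6: Briarlake=51 Hollowpine=46 → close Briarlake (overflow 42)
  51÷1 = 51 each, +1 to first 0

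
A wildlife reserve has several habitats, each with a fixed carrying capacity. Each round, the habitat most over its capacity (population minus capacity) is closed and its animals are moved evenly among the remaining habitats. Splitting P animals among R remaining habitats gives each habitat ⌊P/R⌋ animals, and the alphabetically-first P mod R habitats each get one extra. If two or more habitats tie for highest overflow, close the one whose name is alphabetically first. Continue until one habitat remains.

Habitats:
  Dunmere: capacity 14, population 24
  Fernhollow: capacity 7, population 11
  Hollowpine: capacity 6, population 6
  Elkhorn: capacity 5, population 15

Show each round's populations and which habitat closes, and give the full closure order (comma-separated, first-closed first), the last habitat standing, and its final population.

Round 1: Dunmere=24 Elkhorn=15 Fernhollow=11 Hollowpine=6 → close Dunmere (overflow 10)
  24÷3 = 8 each, +1 to first 0
Round 2: Elkhorn=23 Fernhollow=19 Hollowpine=14 → close Elkhorn (overflow 18)
  23÷2 = 11 each, +1 to first 1
Round 3: Fernhollow=31 Hollowpine=25 → close Fernhollow (overflow 24)
  31÷1 = 31 each, +1 to first 0

Closure order: Dunmere, Elkhorn, Fernhollow
Last habitat: Hollowpine with 56 animals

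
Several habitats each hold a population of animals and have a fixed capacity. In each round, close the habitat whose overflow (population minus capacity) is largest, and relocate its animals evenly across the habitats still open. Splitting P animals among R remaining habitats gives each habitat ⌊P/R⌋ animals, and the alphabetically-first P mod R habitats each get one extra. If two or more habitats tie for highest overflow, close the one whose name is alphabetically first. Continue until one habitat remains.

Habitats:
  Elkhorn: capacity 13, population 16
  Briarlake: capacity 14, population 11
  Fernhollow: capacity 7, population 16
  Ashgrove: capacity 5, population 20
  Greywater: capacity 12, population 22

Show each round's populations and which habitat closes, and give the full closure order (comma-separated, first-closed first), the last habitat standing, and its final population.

Round 1: Ashgrove=20 Briarlake=11 Elkhorn=16 Fernhollow=16 Greywater=22 → close Ashgrove (overflow 15)
  20÷4 = 5 each, +1 to first 0
Round 2: Briarlake=16 Elkhorn=21 Fernhollow=21 Greywater=27 → close Greywater (overflow 15)
  27÷3 = 9 each, +1 to first 0
Round 3: Briarlake=25 Elkhorn=30 Fernhollow=30 → close Fernhollow (overflow 23)
  30÷2 = 15 each, +1 to first 0
Round 4: Briarlake=40 Elkhorn=45 → close Elkhorn (overflow 32)
  45÷1 = 45 each, +1 to first 0

Closure order: Ashgrove, Greywater, Fernhollow, Elkhorn
Last habitat: Briarlake with 85 animals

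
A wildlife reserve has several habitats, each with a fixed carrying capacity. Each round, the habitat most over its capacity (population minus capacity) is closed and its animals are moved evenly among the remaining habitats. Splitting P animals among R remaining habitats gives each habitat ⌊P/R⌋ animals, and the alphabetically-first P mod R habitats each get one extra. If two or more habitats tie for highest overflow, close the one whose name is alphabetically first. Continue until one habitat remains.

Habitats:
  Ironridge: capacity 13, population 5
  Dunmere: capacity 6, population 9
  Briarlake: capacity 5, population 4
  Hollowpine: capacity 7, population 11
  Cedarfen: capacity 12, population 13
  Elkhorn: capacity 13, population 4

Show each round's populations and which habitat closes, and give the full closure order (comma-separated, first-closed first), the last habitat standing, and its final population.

Round 1: Briarlake=4 Cedarfen=13 Dunmere=9 Elkhorn=4 Hollowpine=11 Ironridge=5 → close Hollowpine (overflow 4)
  11÷5 = 2 each, +1 to first 1
Round 2: Briarlake=7 Cedarfen=15 Dunmere=11 Elkhorn=6 Ironridge=7 → close Dunmere (overflow 5)
  11÷4 = 2 each, +1 to first 3
Round 3: Briarlake=10 Cedarfen=18 Elkhorn=9 Ironridge=9 → close Cedarfen (overflow 6)
  18÷3 = 6 each, +1 to first 0
Round 4: Briarlake=16 Elkhorn=15 Ironridge=15 → close Briarlake (overflow 11)
  16÷2 = 8 each, +1 to first 0
Round 5: Elkhorn=23 Ironridge=23 → close Elkhorn (overflow 10)
  23÷1 = 23 each, +1 to first 0

Closure order: Hollowpine, Dunmere, Cedarfen, Briarlake, Elkhorn
Last habitat: Ironridge with 46 animals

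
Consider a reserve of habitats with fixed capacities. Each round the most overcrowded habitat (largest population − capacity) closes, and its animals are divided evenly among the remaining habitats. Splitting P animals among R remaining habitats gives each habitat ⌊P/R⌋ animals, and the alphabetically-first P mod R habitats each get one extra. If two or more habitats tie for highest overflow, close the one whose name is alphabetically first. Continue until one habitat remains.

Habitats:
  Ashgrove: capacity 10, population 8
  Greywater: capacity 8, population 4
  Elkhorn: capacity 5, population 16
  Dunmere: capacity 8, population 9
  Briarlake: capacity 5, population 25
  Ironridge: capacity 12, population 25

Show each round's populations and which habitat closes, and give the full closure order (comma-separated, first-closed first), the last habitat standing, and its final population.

Round 1: Ashgrove=8 Briarlake=25 Dunmere=9 Elkhorn=16 Greywater=4 Ironridge=25 → close Briarlake (overflow 20)
  25÷5 = 5 each, +1 to first 0
Round 2: Ashgrove=13 Dunmere=14 Elkhorn=21 Greywater=9 Ironridge=30 → close Ironridge (overflow 18)
  30÷4 = 7 each, +1 to first 2
Round 3: Ashgrove=21 Dunmere=22 Elkhorn=28 Greywater=16 → close Elkhorn (overflow 23)
  28÷3 = 9 each, +1 to first 1
Round 4: Ashgrove=31 Dunmere=31 Greywater=25 → close Dunmere (overflow 23)
  31÷2 = 15 each, +1 to first 1
Round 5: Ashgrove=47 Greywater=40 → close Ashgrove (overflow 37)
  47÷1 = 47 each, +1 to first 0

Closure order: Briarlake, Ironridge, Elkhorn, Dunmere, Ashgrove
Last habitat: Greywater with 87 animals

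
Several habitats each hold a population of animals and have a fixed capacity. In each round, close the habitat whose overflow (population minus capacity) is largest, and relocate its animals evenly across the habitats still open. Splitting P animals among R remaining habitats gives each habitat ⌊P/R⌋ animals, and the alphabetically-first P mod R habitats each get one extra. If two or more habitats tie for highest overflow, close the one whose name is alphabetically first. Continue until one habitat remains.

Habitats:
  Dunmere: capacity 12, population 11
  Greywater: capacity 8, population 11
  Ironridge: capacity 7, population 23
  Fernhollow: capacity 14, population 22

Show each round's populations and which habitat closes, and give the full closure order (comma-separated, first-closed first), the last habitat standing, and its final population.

Closure order: Ironridge, Fernhollow, Greywater
Last habitat: Dunmere with 67 animals

Round 1: Dunmere=11 Fernhollow=22 Greywater=11 Ironridge=23 → close Ironridge (overflow 16)
  23÷3 = 7 each, +1 to first 2
Round 2: Dunmere=19 Fernhollow=30 Greywater=18 → close Fernhollow (overflow 16)
  30÷2 = 15 each, +1 to first 0
Round 3: Dunmere=34 Greywater=33 → close Greywater (overflow 25)
  33÷1 = 33 each, +1 to first 0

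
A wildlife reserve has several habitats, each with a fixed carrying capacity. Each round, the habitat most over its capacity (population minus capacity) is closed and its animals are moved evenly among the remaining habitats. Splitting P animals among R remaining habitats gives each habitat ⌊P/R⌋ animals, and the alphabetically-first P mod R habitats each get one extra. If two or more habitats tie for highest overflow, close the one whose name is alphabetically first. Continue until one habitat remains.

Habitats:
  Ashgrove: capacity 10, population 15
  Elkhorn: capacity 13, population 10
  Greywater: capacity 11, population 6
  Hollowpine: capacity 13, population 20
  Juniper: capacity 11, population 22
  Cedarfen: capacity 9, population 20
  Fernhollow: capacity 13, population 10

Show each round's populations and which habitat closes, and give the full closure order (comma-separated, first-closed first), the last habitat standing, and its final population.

Round 1: Ashgrove=15 Cedarfen=20 Elkhorn=10 Fernhollow=10 Greywater=6 Hollowpine=20 Juniper=22 → close Cedarfen (overflow 11)
  20÷6 = 3 each, +1 to first 2
Round 2: Ashgrove=19 Elkhorn=14 Fernhollow=13 Greywater=9 Hollowpine=23 Juniper=25 → close Juniper (overflow 14)
  25÷5 = 5 each, +1 to first 0
Round 3: Ashgrove=24 Elkhorn=19 Fernhollow=18 Greywater=14 Hollowpine=28 → close Hollowpine (overflow 15)
  28÷4 = 7 each, +1 to first 0
Round 4: Ashgrove=31 Elkhorn=26 Fernhollow=25 Greywater=21 → close Ashgrove (overflow 21)
  31÷3 = 10 each, +1 to first 1
Round 5: Elkhorn=37 Fernhollow=35 Greywater=31 → close Elkhorn (overflow 24)
  37÷2 = 18 each, +1 to first 1
Round 6: Fernhollow=54 Greywater=49 → close Fernhollow (overflow 41)
  54÷1 = 54 each, +1 to first 0

Closure order: Cedarfen, Juniper, Hollowpine, Ashgrove, Elkhorn, Fernhollow
Last habitat: Greywater with 103 animals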